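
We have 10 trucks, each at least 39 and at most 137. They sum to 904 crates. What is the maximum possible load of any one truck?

To make one truck as large as possible, make the other 9 as small as possible.
The other 9 contribute at least 9 × 39 = 351, leaving at most 904 − 351 = 553.
But each truck is capped at 137, so the maximum is 137.
Achievable: one at 137 and the other 9 totalling 767, which fits since 9 × 39 ≤ 767 ≤ 9 × 137.

137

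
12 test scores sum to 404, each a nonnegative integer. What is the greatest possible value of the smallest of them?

33

If every one of the 12 were at least 34, the total would be at least 12 × 34 = 408 > 404.
Taking 4 copies of 33 and 8 copies of 34 gives exactly 404, so 33 is attained.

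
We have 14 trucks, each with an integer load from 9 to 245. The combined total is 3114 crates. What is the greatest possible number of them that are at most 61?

1

Suppose k of them are at most 61. Those contribute at most 61 each and the rest at most 245 each.
So the total is at most 61k + 245(14 − k) = 3430 − 184k. This must still be ≥ 3114, so k ≤ 1.
k = 1 is achieved by 1 value at 61 and 13 at 245, total 3246; lower one of the 245's by 132 (still > 61) to reach 3114.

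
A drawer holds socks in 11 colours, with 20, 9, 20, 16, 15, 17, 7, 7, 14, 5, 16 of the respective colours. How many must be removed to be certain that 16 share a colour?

133

In the worst case you take as many as possible of each colour without reaching 16: 15 + 9 + 15 + 15 + 15 + 15 + 7 + 7 + 14 + 5 + 15 = 132.
The next one must give 16 of some colour, so 132 + 1 = 133.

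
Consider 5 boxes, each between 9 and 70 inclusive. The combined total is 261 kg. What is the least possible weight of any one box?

To make one box as small as possible, make the other 4 as large as possible.
The other 4 can take up 4 × 70 = 280 ≥ 261 − 9, so one box can sit at its floor of 9.
Achievable: one at 9 and the other 4 totalling 252, which fits since 4 × 9 ≤ 252 ≤ 4 × 70.

9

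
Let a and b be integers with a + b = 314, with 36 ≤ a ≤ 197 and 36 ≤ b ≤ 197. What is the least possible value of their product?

23049

ab = a(314 − a) is concave in a, so over [117, 197] it is minimized at an endpoint.
The extreme feasible split is a = 117, b = 197, giving ab = 23049.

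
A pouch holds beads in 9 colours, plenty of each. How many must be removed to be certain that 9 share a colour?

73

In the worst case you draw 8 of each of the 9 colours: 9 × 8 = 72.
One more forces 9 of some colour, so 72 + 1 = 73.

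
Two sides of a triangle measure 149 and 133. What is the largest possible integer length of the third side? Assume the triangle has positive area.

281

The third side must be less than 149 + 133 = 282.
The largest integer below 282 is 281.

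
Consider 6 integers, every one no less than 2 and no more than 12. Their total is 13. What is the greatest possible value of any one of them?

3

Maximizing one value means minimizing the remaining 5.
The other 5 contribute at least 5 × 2 = 10, leaving at most 13 − 10 = 3.
Since 3 ≤ 12, this is achievable: one at 3 and 5 at 2.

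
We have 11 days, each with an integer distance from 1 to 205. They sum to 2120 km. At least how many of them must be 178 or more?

7

If only k of them are at least 178, the other 11 − k are at most 177, so the total is at most k·205 + (11 − k)·177.
This must reach 2120, so k·205 + (11 − k)·177 ≥ 2120, giving k ≥ 7.
Exactly 7 works: 7 values at 205 and 4 at 177 total 2143; lower one of the high values by 23 (still ≥ 178) to hit 2120.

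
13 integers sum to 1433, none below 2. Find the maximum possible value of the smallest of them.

110

The average is 1433/13 < 111, so some value is ≤ 110.
Equality holds with 10 values of 110 and 3 values of 111.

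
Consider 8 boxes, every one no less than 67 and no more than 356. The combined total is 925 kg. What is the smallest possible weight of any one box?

67

Minimizing one value means maximizing the remaining 7.
The other 7 can take up 7 × 356 = 2492 ≥ 925 − 67, so one box can sit at its floor of 67.
Achievable: one at 67 and the other 7 totalling 858, which fits since 7 × 67 ≤ 858 ≤ 7 × 356.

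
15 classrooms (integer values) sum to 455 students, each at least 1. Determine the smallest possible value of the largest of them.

31

The average is 455/15 > 30, so not all 15 can be 30 or less; the largest is ≥ 31.
Achievable: 5 of them at 31 and 10 at 30 total 455.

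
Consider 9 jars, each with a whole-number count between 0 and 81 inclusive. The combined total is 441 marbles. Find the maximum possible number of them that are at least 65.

6

If k of the values are ≥ 65, the total is ≥ 65k + 0(9 − k).
Setting 65k + 0(9 − k) ≤ 441 gives 65k ≤ 441, so k ≤ 6.
k = 6 is achieved by 6 values at 65 and 3 at 0, total 390; add 51 to one value (staying below 65) to reach 441.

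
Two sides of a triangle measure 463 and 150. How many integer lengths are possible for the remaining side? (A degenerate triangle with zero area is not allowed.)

The triangle inequality gives |463 − 150| < c < 463 + 150, i.e. 313 < c < 613.
So c can be any integer from 314 to 612: 299 values.

299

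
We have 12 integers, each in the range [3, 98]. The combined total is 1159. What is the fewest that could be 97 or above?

4

Each value short of 97 is at most 96, costing at least 98 − 96 = 2 against the maximum total of 1176.
We can afford to lose at most 1176 − 1159 = 17, so at most ⌊17/2⌋ = 8 fall short, and at least 4 are ≥ 97.
Exactly 4 works: 4 values at 98 and 8 at 96 total 1160; lower one of the high values by 1 (still ≥ 97) to hit 1159.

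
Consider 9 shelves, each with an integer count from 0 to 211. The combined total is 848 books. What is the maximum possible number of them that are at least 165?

Suppose k of them are at least 165. Those contribute at least 165 each and the other 9 − k at least 0 each.
So the total is at least 165k + 0(9 − k) = 0 + 165k. This must be ≤ 848, giving k ≤ 5.
k = 5 is achieved by 5 values at 165 and 4 at 0, total 825; add 23 to one value (staying below 165) to reach 848.

5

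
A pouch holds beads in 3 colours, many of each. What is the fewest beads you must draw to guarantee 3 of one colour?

You could draw 2 of every colour without reaching 3 of any — 6 in all.
One more forces 3 of some colour, so 6 + 1 = 7.

7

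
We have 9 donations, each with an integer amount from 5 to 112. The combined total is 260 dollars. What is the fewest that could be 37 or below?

If only k of them are at most 37, the other 9 − k are at least 38, so the total is at least (9 − k)·38 + k·5.
This is ≤ 260, so (9 − k)·38 + 5k ≤ 260, which gives k ≥ 3.
Exactly 3 works: 3 values at 5 and 6 at 38 total 243; raise one of the low values by 17 (still ≤ 37) to hit 260.

3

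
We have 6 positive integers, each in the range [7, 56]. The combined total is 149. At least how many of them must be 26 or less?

Let j be the number exceeding 26. Then the total is ≥ 27·j + 7·(6 − j) = 42 + 20j.
So 20j ≤ 107 and j ≤ 5; hence at least 6 − 5 = 1 are ≤ 26.
Exactly 1 works: 1 value at 7 and 5 at 27 total 142; raise one of the low values by 7 (still ≤ 26) to hit 149.

1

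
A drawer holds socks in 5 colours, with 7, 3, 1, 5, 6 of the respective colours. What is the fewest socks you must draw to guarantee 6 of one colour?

In the worst case you take as many as possible of each colour without reaching 6: 5 + 3 + 1 + 5 + 5 = 19.
The next one must give 6 of some colour, so 19 + 1 = 20.

20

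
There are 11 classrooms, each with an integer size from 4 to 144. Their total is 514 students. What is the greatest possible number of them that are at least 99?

4

With k values at 99 or above and the rest at least 4, the sum is at least 44 + 95k.
Since the sum is 514, we need 95k ≤ 470, i.e. k ≤ 4.
k = 4 is achieved by 4 values at 99 and 7 at 4, total 424; add 90 to one value (staying below 99) to reach 514.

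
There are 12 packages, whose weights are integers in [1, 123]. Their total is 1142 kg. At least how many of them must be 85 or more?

Each value short of 85 is at most 84, costing at least 123 − 84 = 39 against the maximum total of 1476.
We can afford to lose at most 1476 − 1142 = 334, so at most ⌊334/39⌋ = 8 fall short, and at least 4 are ≥ 85.
Exactly 4 works: 4 values at 123 and 8 at 84 total 1164; lower one of the high values by 22 (still ≥ 85) to hit 1142.

4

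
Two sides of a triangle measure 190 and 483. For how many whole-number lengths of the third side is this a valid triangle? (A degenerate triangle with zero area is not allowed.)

The triangle inequality gives |190 − 483| < c < 190 + 483, i.e. 293 < c < 673.
So c can be any integer from 294 to 672: 379 values.

379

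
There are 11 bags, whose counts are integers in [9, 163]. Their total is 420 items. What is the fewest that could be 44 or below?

3

Let j be the number exceeding 44. Then the total is ≥ 45·j + 9·(11 − j) = 99 + 36j.
So 36j ≤ 321 and j ≤ 8; hence at least 11 − 8 = 3 are ≤ 44.
Exactly 3 works: 3 values at 9 and 8 at 45 total 387; raise one of the low values by 33 (still ≤ 44) to hit 420.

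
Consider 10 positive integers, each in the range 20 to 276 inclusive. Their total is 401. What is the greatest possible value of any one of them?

Maximizing one value means minimizing the remaining 9.
The other 9 contribute at least 9 × 20 = 180, leaving at most 401 − 180 = 221.
Since 221 ≤ 276, this is achievable: one at 221 and 9 at 20.

221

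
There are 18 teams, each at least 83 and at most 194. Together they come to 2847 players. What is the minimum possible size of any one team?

83

To make one team as small as possible, make the other 17 as large as possible.
The other 17 can take up 17 × 194 = 3298 ≥ 2847 − 83, so one team can sit at its floor of 83.
Achievable: one at 83 and the other 17 totalling 2764, which fits since 17 × 83 ≤ 2764 ≤ 17 × 194.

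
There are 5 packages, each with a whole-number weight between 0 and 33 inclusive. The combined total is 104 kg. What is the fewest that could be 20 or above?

Suppose at most 5 − j of them reach 20; then j values are ≤ 19 and the rest ≤ 33.
The total is then ≤ 19·j + 33·(5 − j) = 165 − 14j. For this to be ≥ 104 we need j ≤ 4, so at least 5 − 4 = 1 must reach 20.
Exactly 1 works: 1 value at 33 and 4 at 19 total 109; lower one of the high values by 5 (still ≥ 20) to hit 104.

1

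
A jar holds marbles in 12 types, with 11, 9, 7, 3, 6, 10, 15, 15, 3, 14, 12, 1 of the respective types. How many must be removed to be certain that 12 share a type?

In the worst case you take as many as possible of each type without reaching 12: 11 + 9 + 7 + 3 + 6 + 10 + 11 + 11 + 3 + 11 + 11 + 1 = 94.
The next one must give 12 of some type, so 94 + 1 = 95.

95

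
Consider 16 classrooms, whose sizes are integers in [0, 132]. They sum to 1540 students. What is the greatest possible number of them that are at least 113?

13

With k values at 113 or above and the rest at least 0, the sum is at least 0 + 113k.
Since the sum is 1540, we need 113k ≤ 1540, i.e. k ≤ 13.
k = 13 is achieved by 13 values at 113 and 3 at 0, total 1469; add 71 to one value (staying below 113) to reach 1540.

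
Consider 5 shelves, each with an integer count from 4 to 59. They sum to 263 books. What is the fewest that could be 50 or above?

2

If only k of them are at least 50, the other 5 − k are at most 49, so the total is at most k·59 + (5 − k)·49.
This must reach 263, so k·59 + (5 − k)·49 ≥ 263, giving k ≥ 2.
Exactly 2 works: 2 values at 59 and 3 at 49 total 265; lower one of the high values by 2 (still ≥ 50) to hit 263.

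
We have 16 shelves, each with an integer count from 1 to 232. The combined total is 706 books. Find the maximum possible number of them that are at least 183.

Suppose k of them are at least 183. Those contribute at least 183 each and the other 16 − k at least 1 each.
So the total is at least 183k + 1(16 − k) = 16 + 182k. This must be ≤ 706, giving k ≤ 3.
k = 3 is achieved by 3 values at 183 and 13 at 1, total 562; add 144 to one value (staying below 183) to reach 706.

3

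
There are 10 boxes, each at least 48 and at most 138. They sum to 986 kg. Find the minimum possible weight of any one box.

48

To make one box as small as possible, make the other 9 as large as possible.
The other 9 can take up 9 × 138 = 1242 ≥ 986 − 48, so one box can sit at its floor of 48.
Achievable: one at 48 and the other 9 totalling 938, which fits since 9 × 48 ≤ 938 ≤ 9 × 138.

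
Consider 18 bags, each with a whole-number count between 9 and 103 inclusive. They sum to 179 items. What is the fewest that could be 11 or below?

13

Each value above 11 is at least 12, contributing at least 12 − 9 = 3 above the floor 9.
The sum exceeds the floor total 162 by 17, so at most ⌊17/3⌋ = 5 exceed 11, and at least 13 are ≤ 11.
Exactly 13 works: 13 values at 9 and 5 at 12 total 177; raise one of the low values by 2 (still ≤ 11) to hit 179.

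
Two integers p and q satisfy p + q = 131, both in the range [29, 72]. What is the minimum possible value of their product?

Since p + q is fixed, pushing one of them to its bound minimizes the product.
At the endpoint p = 59, q = 131 − 59 = 72, so pq = 59 × 72 = 4248.

4248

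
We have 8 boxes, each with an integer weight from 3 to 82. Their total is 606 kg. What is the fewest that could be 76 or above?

1

Suppose at most 8 − j of them reach 76; then j values are ≤ 75 and the rest ≤ 82.
The total is then ≤ 75·j + 82·(8 − j) = 656 − 7j. For this to be ≥ 606 we need j ≤ 7, so at least 8 − 7 = 1 must reach 76.
Exactly 1 works: 1 value at 82 and 7 at 75 total 607; lower one of the high values by 1 (still ≥ 76) to hit 606.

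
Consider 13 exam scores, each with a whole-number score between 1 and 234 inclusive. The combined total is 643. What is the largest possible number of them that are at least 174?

3

With k values at 174 or above and the rest at least 1, the sum is at least 13 + 173k.
Since the sum is 643, we need 173k ≤ 630, i.e. k ≤ 3.
k = 3 is achieved by 3 values at 174 and 10 at 1, total 532; add 111 to one value (staying below 174) to reach 643.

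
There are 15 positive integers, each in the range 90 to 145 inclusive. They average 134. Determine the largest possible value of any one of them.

145

To make one integer as large as possible, make the other 14 as small as possible.
The total is 15 × 134 = 2010.
The other 14 contribute at least 14 × 90 = 1260, leaving at most 2010 − 1260 = 750.
But each integer is capped at 145, so the maximum is 145.
Achievable: one at 145 and the other 14 totalling 1865, which fits since 14 × 90 ≤ 1865 ≤ 14 × 145.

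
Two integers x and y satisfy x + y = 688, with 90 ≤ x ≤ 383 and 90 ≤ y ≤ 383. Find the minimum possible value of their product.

xy = x(688 − x) is concave in x, so over [305, 383] it is minimized at an endpoint.
The extreme feasible split is x = 305, y = 383, giving xy = 116815.

116815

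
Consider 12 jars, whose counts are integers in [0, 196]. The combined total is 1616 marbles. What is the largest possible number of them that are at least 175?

With k values at 175 or above and the rest at least 0, the sum is at least 0 + 175k.
Since the sum is 1616, we need 175k ≤ 1616, i.e. k ≤ 9.
k = 9 is achieved by 9 values at 175 and 3 at 0, total 1575; add 41 to one value (staying below 175) to reach 1616.

9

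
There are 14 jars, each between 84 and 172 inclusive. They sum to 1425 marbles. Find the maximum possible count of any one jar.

172

To make one jar as large as possible, make the other 13 as small as possible.
The other 13 contribute at least 13 × 84 = 1092, leaving at most 1425 − 1092 = 333.
But each jar is capped at 172, so the maximum is 172.
Achievable: one at 172 and the other 13 totalling 1253, which fits since 13 × 84 ≤ 1253 ≤ 13 × 172.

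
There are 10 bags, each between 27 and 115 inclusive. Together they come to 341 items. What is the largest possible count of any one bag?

Maximizing one value means minimizing the remaining 9.
The other 9 contribute at least 9 × 27 = 243, leaving at most 341 − 243 = 98.
Since 98 ≤ 115, this is achievable: one at 98 and 9 at 27.

98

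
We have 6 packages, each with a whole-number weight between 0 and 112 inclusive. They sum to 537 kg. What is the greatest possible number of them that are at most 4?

1

Suppose k of them are at most 4. Those contribute at most 4 each and the rest at most 112 each.
So the total is at most 4k + 112(6 − k) = 672 − 108k. This must still be ≥ 537, so k ≤ 1.
k = 1 is achieved by 1 value at 4 and 5 at 112, total 564; lower one of the 112's by 27 (still > 4) to reach 537.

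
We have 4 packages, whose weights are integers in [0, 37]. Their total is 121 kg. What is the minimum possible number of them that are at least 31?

Each value short of 31 is at most 30, costing at least 37 − 30 = 7 against the maximum total of 148.
We can afford to lose at most 148 − 121 = 27, so at most ⌊27/7⌋ = 3 fall short, and at least 1 are ≥ 31.
Exactly 1 works: 1 value at 37 and 3 at 30 total 127; lower one of the high values by 6 (still ≥ 31) to hit 121.

1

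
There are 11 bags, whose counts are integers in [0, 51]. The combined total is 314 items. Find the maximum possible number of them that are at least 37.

8

With k values at 37 or above and the rest at least 0, the sum is at least 0 + 37k.
Since the sum is 314, we need 37k ≤ 314, i.e. k ≤ 8.
k = 8 is achieved by 8 values at 37 and 3 at 0, total 296; add 18 to one value (staying below 37) to reach 314.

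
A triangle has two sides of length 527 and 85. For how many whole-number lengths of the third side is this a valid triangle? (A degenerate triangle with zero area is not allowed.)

The triangle inequality gives |527 − 85| < c < 527 + 85, i.e. 442 < c < 612.
So c can be any integer from 443 to 611: 169 values.

169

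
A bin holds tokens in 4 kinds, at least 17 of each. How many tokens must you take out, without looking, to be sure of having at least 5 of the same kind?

17

You could draw 4 of every kind without reaching 5 of any — 16 in all.
One more forces 5 of some kind, so 16 + 1 = 17.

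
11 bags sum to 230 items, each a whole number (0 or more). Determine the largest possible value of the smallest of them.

The 11 values sum to 230, so their minimum is at most ⌊230/11⌋ = 20.
Taking 1 copy of 20 and 10 copies of 21 gives exactly 230, so 20 is attained.

20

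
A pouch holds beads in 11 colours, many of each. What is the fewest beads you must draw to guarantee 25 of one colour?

265

In the worst case you draw 24 of each of the 11 colours: 11 × 24 = 264.
One more forces 25 of some colour, so 264 + 1 = 265.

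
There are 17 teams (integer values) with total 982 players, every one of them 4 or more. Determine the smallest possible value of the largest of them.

58

The 17 values sum to 982, so their maximum is at least ⌈982/17⌉ = 58.
Achievable: 13 of them at 58 and 4 at 57 total 982.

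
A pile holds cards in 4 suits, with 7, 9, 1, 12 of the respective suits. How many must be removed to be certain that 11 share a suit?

28

In the worst case you take as many as possible of each suit without reaching 11: 7 + 9 + 1 + 10 = 27.
The next one must give 11 of some suit, so 27 + 1 = 28.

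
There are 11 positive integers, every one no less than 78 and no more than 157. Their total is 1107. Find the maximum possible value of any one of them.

Maximizing one value means minimizing the remaining 10.
The other 10 contribute at least 10 × 78 = 780, leaving at most 1107 − 780 = 327.
But each integer is capped at 157, so the maximum is 157.
Achievable: one at 157 and the other 10 totalling 950, which fits since 10 × 78 ≤ 950 ≤ 10 × 157.

157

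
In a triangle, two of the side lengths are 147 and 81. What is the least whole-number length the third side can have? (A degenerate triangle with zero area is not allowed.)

The third side must exceed |147 − 81| = 66.
The smallest integer above 66 is 67.

67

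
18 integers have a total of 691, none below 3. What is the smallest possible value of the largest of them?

39

If every one of the 18 were at most 38, the total would be at most 18 × 38 = 684 < 691.
Equality holds with 7 values of 39 and 11 values of 38.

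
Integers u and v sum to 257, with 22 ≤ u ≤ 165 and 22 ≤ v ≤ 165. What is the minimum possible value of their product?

Since u + v is fixed, pushing one of them to its bound minimizes the product.
The extreme feasible split is u = 92, v = 165, giving uv = 15180.

15180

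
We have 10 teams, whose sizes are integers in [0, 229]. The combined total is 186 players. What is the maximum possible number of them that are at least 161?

1

With k values at 161 or above and the rest at least 0, the sum is at least 0 + 161k.
Since the sum is 186, we need 161k ≤ 186, i.e. k ≤ 1.
k = 1 is achieved by 1 value at 161 and 9 at 0, total 161; add 25 to one value (staying below 161) to reach 186.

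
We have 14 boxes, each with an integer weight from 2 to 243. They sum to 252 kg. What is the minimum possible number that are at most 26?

6

If only k of them are at most 26, the other 14 − k are at least 27, so the total is at least (14 − k)·27 + k·2.
This is ≤ 252, so (14 − k)·27 + 2k ≤ 252, which gives k ≥ 6.
Exactly 6 works: 6 values at 2 and 8 at 27 total 228; raise one of the low values by 24 (still ≤ 26) to hit 252.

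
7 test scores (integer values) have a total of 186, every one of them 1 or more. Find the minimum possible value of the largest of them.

Some value must be at least ⌈186/7⌉ = 27, since 7 × 26 = 182 < 186.
Equality holds with 4 values of 27 and 3 values of 26.

27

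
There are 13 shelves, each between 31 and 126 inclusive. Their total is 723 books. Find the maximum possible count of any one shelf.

126

Maximizing one value means minimizing the remaining 12.
The other 12 contribute at least 12 × 31 = 372, leaving at most 723 − 372 = 351.
But each shelf is capped at 126, so the maximum is 126.
Achievable: one at 126 and the other 12 totalling 597, which fits since 12 × 31 ≤ 597 ≤ 12 × 126.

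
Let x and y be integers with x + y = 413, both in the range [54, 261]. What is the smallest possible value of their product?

xy = x(413 − x) is concave in x, so over [152, 261] it is minimized at an endpoint.
The extreme feasible split is x = 152, y = 261, giving xy = 39672.

39672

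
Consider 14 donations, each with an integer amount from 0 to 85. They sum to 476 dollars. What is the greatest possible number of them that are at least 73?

With k values at 73 or above and the rest at least 0, the sum is at least 0 + 73k.
Since the sum is 476, we need 73k ≤ 476, i.e. k ≤ 6.
k = 6 is achieved by 6 values at 73 and 8 at 0, total 438; add 38 to one value (staying below 73) to reach 476.

6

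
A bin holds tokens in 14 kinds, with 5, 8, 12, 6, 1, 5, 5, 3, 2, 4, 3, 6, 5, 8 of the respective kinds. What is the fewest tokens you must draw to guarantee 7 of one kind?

64

In the worst case you take as many as possible of each kind without reaching 7: 5 + 6 + 6 + 6 + 1 + 5 + 5 + 3 + 2 + 4 + 3 + 6 + 5 + 6 = 63.
The next one must give 7 of some kind, so 63 + 1 = 64.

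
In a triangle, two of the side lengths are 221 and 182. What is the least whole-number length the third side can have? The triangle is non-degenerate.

40

The third side must exceed |221 − 182| = 39.
The smallest integer above 39 is 40.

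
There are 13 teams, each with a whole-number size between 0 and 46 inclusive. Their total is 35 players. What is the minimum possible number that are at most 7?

Let j be the number exceeding 7. Then the total is ≥ 8·j + 0·(13 − j) = 0 + 8j.
So 8j ≤ 35 and j ≤ 4; hence at least 13 − 4 = 9 are ≤ 7.
Exactly 9 works: 9 values at 0 and 4 at 8 total 32; raise one of the low values by 3 (still ≤ 7) to hit 35.

9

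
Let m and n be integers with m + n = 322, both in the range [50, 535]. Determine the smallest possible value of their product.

mn = m(322 − m) is concave in m, so over [50, 272] it is minimized at an endpoint.
The extreme feasible split is m = 50, n = 272, giving mn = 13600.

13600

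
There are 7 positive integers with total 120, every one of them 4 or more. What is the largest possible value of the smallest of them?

17

If every one of the 7 were at least 18, the total would be at least 7 × 18 = 126 > 120.
Taking 6 copies of 17 and 1 copy of 18 gives exactly 120, so 17 is attained.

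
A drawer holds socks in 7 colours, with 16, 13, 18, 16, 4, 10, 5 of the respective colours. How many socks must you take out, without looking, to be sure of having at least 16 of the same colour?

In the worst case you take as many as possible of each colour without reaching 16: 15 + 13 + 15 + 15 + 4 + 10 + 5 = 77.
The next one must give 16 of some colour, so 77 + 1 = 78.

78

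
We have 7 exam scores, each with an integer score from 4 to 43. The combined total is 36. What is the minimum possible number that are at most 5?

Let j be the number exceeding 5. Then the total is ≥ 6·j + 4·(7 − j) = 28 + 2j.
So 2j ≤ 8 and j ≤ 4; hence at least 7 − 4 = 3 are ≤ 5.
Exactly 3 works: 3 values at 4 and 4 at 6 total 36.

3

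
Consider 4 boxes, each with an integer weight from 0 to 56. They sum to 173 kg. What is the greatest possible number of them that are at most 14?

1

Suppose k of them are at most 14. Those contribute at most 14 each and the rest at most 56 each.
So the total is at most 14k + 56(4 − k) = 224 − 42k. This must still be ≥ 173, so k ≤ 1.
k = 1 is achieved by 1 value at 14 and 3 at 56, total 182; lower one of the 56's by 9 (still > 14) to reach 173.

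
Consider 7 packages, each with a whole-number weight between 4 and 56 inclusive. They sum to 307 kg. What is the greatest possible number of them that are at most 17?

Each value at 17 or below falls at least 56 − 17 = 39 short of the ceiling 56.
The ceiling total is 7 × 56 = 392, and we need 307, so at most ⌊(392 − 307)/39⌋ = 2 can be that low.
k = 2 is achieved by 2 values at 17 and 5 at 56, total 314; lower one of the 56's by 7 (still > 17) to reach 307.

2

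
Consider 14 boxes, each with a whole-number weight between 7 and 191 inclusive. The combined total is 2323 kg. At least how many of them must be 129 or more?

9

Suppose at most 14 − j of them reach 129; then j values are ≤ 128 and the rest ≤ 191.
The total is then ≤ 128·j + 191·(14 − j) = 2674 − 63j. For this to be ≥ 2323 we need j ≤ 5, so at least 14 − 5 = 9 must reach 129.
Exactly 9 works: 9 values at 191 and 5 at 128 total 2359; lower one of the high values by 36 (still ≥ 129) to hit 2323.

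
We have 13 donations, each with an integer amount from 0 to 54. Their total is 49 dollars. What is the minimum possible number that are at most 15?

Each value above 15 is at least 16, contributing at least 16 − 0 = 16 above the floor 0.
The sum exceeds the floor total 0 by 49, so at most ⌊49/16⌋ = 3 exceed 15, and at least 10 are ≤ 15.
Exactly 10 works: 10 values at 0 and 3 at 16 total 48; raise one of the low values by 1 (still ≤ 15) to hit 49.

10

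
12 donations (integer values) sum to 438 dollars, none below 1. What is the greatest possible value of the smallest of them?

36

The 12 values sum to 438, so their minimum is at most ⌊438/12⌋ = 36.
Achievable: 6 of them at 36 and 6 at 37 total 438.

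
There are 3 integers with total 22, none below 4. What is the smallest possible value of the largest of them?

8

The 3 values sum to 22, so their maximum is at least ⌈22/3⌉ = 8.
Achievable: 1 of them at 8 and 2 at 7 total 22.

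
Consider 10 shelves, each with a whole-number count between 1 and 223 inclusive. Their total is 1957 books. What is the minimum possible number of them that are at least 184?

If only k of them are at least 184, the other 10 − k are at most 183, so the total is at most k·223 + (10 − k)·183.
This must reach 1957, so k·223 + (10 − k)·183 ≥ 1957, giving k ≥ 4.
Exactly 4 works: 4 values at 223 and 6 at 183 total 1990; lower one of the high values by 33 (still ≥ 184) to hit 1957.

4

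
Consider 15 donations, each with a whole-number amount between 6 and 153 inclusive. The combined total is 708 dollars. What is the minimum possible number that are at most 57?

If only k of them are at most 57, the other 15 − k are at least 58, so the total is at least (15 − k)·58 + k·6.
This is ≤ 708, so (15 − k)·58 + 6k ≤ 708, which gives k ≥ 4.
Exactly 4 works: 4 values at 6 and 11 at 58 total 662; raise one of the low values by 46 (still ≤ 57) to hit 708.

4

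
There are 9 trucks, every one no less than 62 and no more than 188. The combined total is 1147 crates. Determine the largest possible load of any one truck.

188

Maximizing one value means minimizing the remaining 8.
The other 8 contribute at least 8 × 62 = 496, leaving at most 1147 − 496 = 651.
But each truck is capped at 188, so the maximum is 188.
Achievable: one at 188 and the other 8 totalling 959, which fits since 8 × 62 ≤ 959 ≤ 8 × 188.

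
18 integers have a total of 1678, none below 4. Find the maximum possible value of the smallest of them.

The 18 values sum to 1678, so their minimum is at most ⌊1678/18⌋ = 93.
Taking 14 copies of 93 and 4 copies of 94 gives exactly 1678, so 93 is attained.

93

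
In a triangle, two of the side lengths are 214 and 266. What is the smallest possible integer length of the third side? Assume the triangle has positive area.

The third side must exceed |214 − 266| = 52.
The smallest integer above 52 is 53.

53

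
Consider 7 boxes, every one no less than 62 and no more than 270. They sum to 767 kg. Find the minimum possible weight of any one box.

To make one box as small as possible, make the other 6 as large as possible.
The other 6 can take up 6 × 270 = 1620 ≥ 767 − 62, so one box can sit at its floor of 62.
Achievable: one at 62 and the other 6 totalling 705, which fits since 6 × 62 ≤ 705 ≤ 6 × 270.

62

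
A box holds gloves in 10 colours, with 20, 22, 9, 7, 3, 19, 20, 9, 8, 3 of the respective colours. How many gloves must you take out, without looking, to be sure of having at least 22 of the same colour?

120

In the worst case you take as many as possible of each colour without reaching 22: 20 + 21 + 9 + 7 + 3 + 19 + 20 + 9 + 8 + 3 = 119.
The next one must give 22 of some colour, so 119 + 1 = 120.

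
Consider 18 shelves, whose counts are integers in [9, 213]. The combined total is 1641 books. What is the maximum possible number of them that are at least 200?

7

Suppose k of them are at least 200. Those contribute at least 200 each and the other 18 − k at least 9 each.
So the total is at least 200k + 9(18 − k) = 162 + 191k. This must be ≤ 1641, giving k ≤ 7.
k = 7 is achieved by 7 values at 200 and 11 at 9, total 1499; add 142 to one value (staying below 200) to reach 1641.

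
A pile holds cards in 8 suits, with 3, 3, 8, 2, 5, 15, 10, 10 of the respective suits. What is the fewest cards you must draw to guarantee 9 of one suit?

In the worst case you take as many as possible of each suit without reaching 9: 3 + 3 + 8 + 2 + 5 + 8 + 8 + 8 = 45.
The next one must give 9 of some suit, so 45 + 1 = 46.

46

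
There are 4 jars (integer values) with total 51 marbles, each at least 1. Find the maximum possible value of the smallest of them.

If every one of the 4 were at least 13, the total would be at least 4 × 13 = 52 > 51.
Achievable: 1 of them at 12 and 3 at 13 total 51.

12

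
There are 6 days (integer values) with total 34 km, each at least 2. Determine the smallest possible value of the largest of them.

The 6 values sum to 34, so their maximum is at least ⌈34/6⌉ = 6.
Equality holds with 4 values of 6 and 2 values of 5.

6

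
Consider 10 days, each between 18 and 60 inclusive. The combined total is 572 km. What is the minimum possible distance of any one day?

32

Minimizing one value means maximizing the remaining 9.
The other 9 contribute at most 9 × 60 = 540, leaving at least 572 − 540 = 32.
Since 32 ≥ 18, this is achievable: one at 32 and 9 at 60.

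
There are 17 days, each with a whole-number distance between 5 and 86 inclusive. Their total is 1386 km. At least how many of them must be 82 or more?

2

Each value short of 82 is at most 81, costing at least 86 − 81 = 5 against the maximum total of 1462.
We can afford to lose at most 1462 − 1386 = 76, so at most ⌊76/5⌋ = 15 fall short, and at least 2 are ≥ 82.
Exactly 2 works: 2 values at 86 and 15 at 81 total 1387; lower one of the high values by 1 (still ≥ 82) to hit 1386.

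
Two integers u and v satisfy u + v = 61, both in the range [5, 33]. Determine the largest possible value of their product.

930

uv = u(61 − u) is maximized when u is as near 61/2 as the bounds allow.
Taking u = 30 and v = 31 (both in [5, 33]) gives uv = 930.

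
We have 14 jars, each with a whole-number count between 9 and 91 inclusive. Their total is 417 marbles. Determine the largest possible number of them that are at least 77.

4

With k values at 77 or above and the rest at least 9, the sum is at least 126 + 68k.
Since the sum is 417, we need 68k ≤ 291, i.e. k ≤ 4.
k = 4 is achieved by 4 values at 77 and 10 at 9, total 398; add 19 to one value (staying below 77) to reach 417.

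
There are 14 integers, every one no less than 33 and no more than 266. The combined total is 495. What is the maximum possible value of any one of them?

To make one integer as large as possible, make the other 13 as small as possible.
The other 13 contribute at least 13 × 33 = 429, leaving at most 495 − 429 = 66.
Since 66 ≤ 266, this is achievable: one at 66 and 13 at 33.

66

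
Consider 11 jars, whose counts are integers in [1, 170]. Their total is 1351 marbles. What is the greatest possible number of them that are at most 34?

3

Suppose k of them are at most 34. Those contribute at most 34 each and the rest at most 170 each.
So the total is at most 34k + 170(11 − k) = 1870 − 136k. This must still be ≥ 1351, so k ≤ 3.
k = 3 is achieved by 3 values at 34 and 8 at 170, total 1462; lower one of the 170's by 111 (still > 34) to reach 1351.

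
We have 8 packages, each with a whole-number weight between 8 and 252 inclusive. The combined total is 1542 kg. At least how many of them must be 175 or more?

2

Suppose at most 8 − j of them reach 175; then j values are ≤ 174 and the rest ≤ 252.
The total is then ≤ 174·j + 252·(8 − j) = 2016 − 78j. For this to be ≥ 1542 we need j ≤ 6, so at least 8 − 6 = 2 must reach 175.
Exactly 2 works: 2 values at 252 and 6 at 174 total 1548; lower one of the high values by 6 (still ≥ 175) to hit 1542.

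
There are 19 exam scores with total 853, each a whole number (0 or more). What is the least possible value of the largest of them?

45

The 19 values sum to 853, so their maximum is at least ⌈853/19⌉ = 45.
Equality holds with 17 values of 45 and 2 values of 44.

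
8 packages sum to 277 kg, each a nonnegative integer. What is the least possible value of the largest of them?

35

The 8 values sum to 277, so their maximum is at least ⌈277/8⌉ = 35.
Equality holds with 5 values of 35 and 3 values of 34.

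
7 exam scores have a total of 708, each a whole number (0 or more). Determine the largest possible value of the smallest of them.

The average is 708/7 < 102, so some value is ≤ 101.
Achievable: 6 of them at 101 and 1 at 102 total 708.

101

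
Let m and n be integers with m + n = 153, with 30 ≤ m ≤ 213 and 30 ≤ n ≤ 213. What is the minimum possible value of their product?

3690

For a fixed sum, mn is smallest when m and n are as far apart as possible.
At the endpoint m = 30, n = 153 − 30 = 123, so mn = 30 × 123 = 3690.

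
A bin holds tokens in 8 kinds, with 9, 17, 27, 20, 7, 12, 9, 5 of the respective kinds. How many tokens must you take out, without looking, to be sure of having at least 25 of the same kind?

In the worst case you take as many as possible of each kind without reaching 25: 9 + 17 + 24 + 20 + 7 + 12 + 9 + 5 = 103.
The next one must give 25 of some kind, so 103 + 1 = 104.

104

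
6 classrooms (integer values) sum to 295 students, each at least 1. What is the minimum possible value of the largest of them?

50

Some value must be at least ⌈295/6⌉ = 50, since 6 × 49 = 294 < 295.
Achievable: 1 of them at 50 and 5 at 49 total 295.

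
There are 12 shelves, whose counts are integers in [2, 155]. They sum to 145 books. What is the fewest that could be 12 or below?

1

If only k of them are at most 12, the other 12 − k are at least 13, so the total is at least (12 − k)·13 + k·2.
This is ≤ 145, so (12 − k)·13 + 2k ≤ 145, which gives k ≥ 1.
Exactly 1 works: 1 value at 2 and 11 at 13 total 145.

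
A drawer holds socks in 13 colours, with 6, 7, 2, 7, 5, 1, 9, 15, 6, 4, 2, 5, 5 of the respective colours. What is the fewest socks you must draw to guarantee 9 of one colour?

In the worst case you take as many as possible of each colour without reaching 9: 6 + 7 + 2 + 7 + 5 + 1 + 8 + 8 + 6 + 4 + 2 + 5 + 5 = 66.
The next one must give 9 of some colour, so 66 + 1 = 67.

67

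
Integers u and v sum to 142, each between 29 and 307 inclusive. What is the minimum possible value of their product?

3277

For a fixed sum, uv is smallest when u and v are as far apart as possible.
The extreme feasible split is u = 29, v = 113, giving uv = 3277.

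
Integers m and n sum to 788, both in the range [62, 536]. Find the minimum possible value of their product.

135072

Since m + n is fixed, pushing one of them to its bound minimizes the product.
The extreme feasible split is m = 252, n = 536, giving mn = 135072.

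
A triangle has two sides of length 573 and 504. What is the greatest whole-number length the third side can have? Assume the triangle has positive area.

The third side must be less than 573 + 504 = 1077.
The largest integer below 1077 is 1076.

1076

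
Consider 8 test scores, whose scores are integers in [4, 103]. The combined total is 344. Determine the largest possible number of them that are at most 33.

Suppose k of them are at most 33. Those contribute at most 33 each and the rest at most 103 each.
So the total is at most 33k + 103(8 − k) = 824 − 70k. This must still be ≥ 344, so k ≤ 6.
k = 6 is achieved by 6 values at 33 and 2 at 103, total 404; lower one of the 103's by 60 (still > 33) to reach 344.

6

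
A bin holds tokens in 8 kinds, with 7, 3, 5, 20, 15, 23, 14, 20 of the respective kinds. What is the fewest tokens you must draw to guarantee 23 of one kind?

In the worst case you take as many as possible of each kind without reaching 23: 7 + 3 + 5 + 20 + 15 + 22 + 14 + 20 = 106.
The next one must give 23 of some kind, so 106 + 1 = 107.

107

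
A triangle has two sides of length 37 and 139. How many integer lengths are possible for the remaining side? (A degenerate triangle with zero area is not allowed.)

73

The triangle inequality gives |37 − 139| < c < 37 + 139, i.e. 102 < c < 176.
So c can be any integer from 103 to 175: 73 values.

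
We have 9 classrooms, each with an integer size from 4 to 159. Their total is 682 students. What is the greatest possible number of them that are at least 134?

If k of the values are ≥ 134, the total is ≥ 134k + 4(9 − k).
Setting 134k + 4(9 − k) ≤ 682 gives 130k ≤ 646, so k ≤ 4.
k = 4 is achieved by 4 values at 134 and 5 at 4, total 556; add 126 to one value (staying below 134) to reach 682.

4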